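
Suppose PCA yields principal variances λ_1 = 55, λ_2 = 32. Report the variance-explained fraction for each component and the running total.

Step 1 — total variance = trace(Sigma) = Σ λ_i = 55 + 32 = 87.

Step 2 — fraction explained by component i = λ_i / Σ λ:
  PC1: 55/87 = 0.6322
  PC2: 32/87 = 0.3678

Step 3 — cumulative fraction after k components = (λ_1 + ... + λ_k) / Σ λ:
  k = 1: 55/87 = 0.6322
  k = 2: (55 + 32)/87 = 87/87 = 1

Summary (fraction, with percent):

explained: PC1 0.6322 (63.22%), PC2 0.3678 (36.78%);  cumulative: 0.6322, 1


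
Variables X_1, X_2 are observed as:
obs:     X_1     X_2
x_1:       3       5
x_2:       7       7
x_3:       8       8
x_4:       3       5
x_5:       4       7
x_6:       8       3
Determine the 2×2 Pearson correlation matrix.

Step 1 — column means:
  mean(X_1) = (3 + 7 + 8 + 3 + 4 + 8) / 6 = 33/6 = 5.5
  mean(X_2) = (5 + 7 + 8 + 5 + 7 + 3) / 6 = 35/6 = 5.8333

Step 2 — sample variances and covariances s[i,j] = (1/(n-1)) · Σ_k (x_{k,i} - mean_i) · (x_{k,j} - mean_j), with n-1 = 5:
  s[X_1,X_1] = ((-2.5)·(-2.5) + (1.5)·(1.5) + (2.5)·(2.5) + (-2.5)·(-2.5) + (-1.5)·(-1.5) + (2.5)·(2.5)) / 5 = 29.5/5 = 5.9
  s[X_1,X_2] = ((-2.5)·(-0.8333) + (1.5)·(1.1667) + (2.5)·(2.1667) + (-2.5)·(-0.8333) + (-1.5)·(1.1667) + (2.5)·(-2.8333)) / 5 = 2.5/5 = 0.5
  s[X_2,X_2] = ((-0.8333)·(-0.8333) + (1.1667)·(1.1667) + (2.1667)·(2.1667) + (-0.8333)·(-0.8333) + (1.1667)·(1.1667) + (-2.8333)·(-2.8333)) / 5 = 16.8333/5 = 3.3667
  Sample standard deviations s_i = √(s[i,i]):
  s(X_1) = √(5.9) = 2.429
  s(X_2) = √(3.3667) = 1.8348

Step 3 — r_{ij} = s_{ij} / (s_i · s_j):
  r[X_1,X_1] = 1 (diagonal).
  r[X_1,X_2] = 0.5 / (2.429 · 1.8348) = 0.5 / 4.4568 = 0.1122
  r[X_2,X_2] = 1 (diagonal).

R is symmetric with unit diagonal. Assembling:

R = [[1, 0.1122],
 [0.1122, 1]]


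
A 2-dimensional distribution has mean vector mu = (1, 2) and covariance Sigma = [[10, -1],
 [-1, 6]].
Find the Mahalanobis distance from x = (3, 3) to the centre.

Step 1 — centre the observation: (x - mu) = (2, 1).

Step 2 — invert Sigma. det(Sigma) = 10·6 - (-1)² = 59.
  Sigma^{-1} = (1/det) · [[d, -b], [-b, a]] = [[0.1017, 0.0169],
 [0.0169, 0.1695]].

Step 3 — form the quadratic (x - mu)^T · Sigma^{-1} · (x - mu):
  Sigma^{-1} · (x - mu) = (0.2203, 0.2034).
  (x - mu)^T · [Sigma^{-1} · (x - mu)] = (2)·(0.2203) + (1)·(0.2034) = 0.6441.

Step 4 — take square root: d = √(0.6441) ≈ 0.8025.

d(x, mu) = √(0.6441) ≈ 0.8025


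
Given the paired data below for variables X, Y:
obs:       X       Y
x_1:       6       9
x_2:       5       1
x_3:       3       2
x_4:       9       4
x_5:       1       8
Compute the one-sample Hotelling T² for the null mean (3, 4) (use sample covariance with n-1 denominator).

Step 1 — sample mean vector:
  mean(X) = (6 + 5 + 3 + 9 + 1) / 5 = 24/5 = 4.8
  mean(Y) = (9 + 1 + 2 + 4 + 8) / 5 = 24/5 = 4.8
  x̄ = (4.8, 4.8),  deviation x̄ - mu_0 = (4.8, 4.8) - (3, 4) = (1.8, 0.8).

Step 2 — sample covariance matrix, S[i,j] = (1/(n-1)) · Σ_k (x_{k,i} - mean_i) · (x_{k,j} - mean_j), divisor n-1 = 4:
  S[X,X] = ((1.2)·(1.2) + (0.2)·(0.2) + (-1.8)·(-1.8) + (4.2)·(4.2) + (-3.8)·(-3.8)) / 4 = 36.8/4 = 9.2
  S[X,Y] = ((1.2)·(4.2) + (0.2)·(-3.8) + (-1.8)·(-2.8) + (4.2)·(-0.8) + (-3.8)·(3.2)) / 4 = -6.2/4 = -1.55
  S[Y,Y] = ((4.2)·(4.2) + (-3.8)·(-3.8) + (-2.8)·(-2.8) + (-0.8)·(-0.8) + (3.2)·(3.2)) / 4 = 50.8/4 = 12.7
  S = [[9.2, -1.55],
 [-1.55, 12.7]].

Step 3 — invert S. det(S) = 9.2·12.7 - (-1.55)² = 114.4375.
  S^{-1} = (1/det) · [[d, -b], [-b, a]] = [[0.111, 0.0135],
 [0.0135, 0.0804]].

Step 4 — quadratic form (x̄ - mu_0)^T · S^{-1} · (x̄ - mu_0):
  S^{-1} · (x̄ - mu_0) = (0.2106, 0.0887),
  (x̄ - mu_0)^T · [...] = (1.8)·(0.2106) + (0.8)·(0.0887) = 0.45.

Step 5 — scale by n: T² = 5 · 0.45 = 2.2501.

T² ≈ 2.2501


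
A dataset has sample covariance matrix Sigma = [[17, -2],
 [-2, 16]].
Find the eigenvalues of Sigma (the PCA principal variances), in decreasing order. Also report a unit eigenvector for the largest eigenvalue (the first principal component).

Step 1 — characteristic polynomial of 2×2 Sigma:
  det(Sigma - λI) = λ² - trace · λ + det = 0.
  trace = 17 + 16 = 33, det = 17·16 - (-2)² = 268.
Step 2 — discriminant:
  Δ = trace² - 4·det = 1089 - 1072 = 17.
Step 3 — eigenvalues:
  λ = (trace ± √Δ)/2 = (33 ± 4.1231)/2,
  λ_1 = 18.5616,  λ_2 = 14.4384.

Step 4 — unit eigenvector for λ_1: solve (Sigma - λ_1 I)v = 0. First row:
  (17 - 18.5616)·v_x + (-2)·v_y = 0, i.e. (-1.5616)·v_x + (-2)·v_y = 0,
  so v ∝ (b, λ_1 - a) = (-2, 1.5616); multiply by -1 so the first entry is positive: u = (2, -1.5616).
  ||u|| = √((2)² + (-1.5616)²) = √(6.4384) ≈ 2.5374,
  v_1 = u/||u|| ≈ (0.7882, -0.6154) (||v_1|| = 1).

λ_1 = 18.5616,  λ_2 = 14.4384;  v_1 ≈ (0.7882, -0.6154)


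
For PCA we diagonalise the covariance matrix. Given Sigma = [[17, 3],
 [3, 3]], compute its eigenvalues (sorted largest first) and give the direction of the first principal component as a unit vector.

Step 1 — characteristic polynomial of 2×2 Sigma:
  det(Sigma - λI) = λ² - trace · λ + det = 0.
  trace = 17 + 3 = 20, det = 17·3 - (3)² = 42.
Step 2 — discriminant:
  Δ = trace² - 4·det = 400 - 168 = 232.
Step 3 — eigenvalues:
  λ = (trace ± √Δ)/2 = (20 ± 15.2315)/2,
  λ_1 = 17.6158,  λ_2 = 2.3842.

Step 4 — unit eigenvector for λ_1: solve (Sigma - λ_1 I)v = 0. First row:
  (17 - 17.6158)·v_x + (3)·v_y = 0, i.e. (-0.6158)·v_x + (3)·v_y = 0,
  so v ∝ (b, λ_1 - a) = (3, 0.6158) = u.
  ||u|| = √((3)² + (0.6158)²) = √(9.3792) ≈ 3.0625,
  v_1 = u/||u|| ≈ (0.9796, 0.2011) (||v_1|| = 1).

λ_1 = 17.6158,  λ_2 = 2.3842;  v_1 ≈ (0.9796, 0.2011)


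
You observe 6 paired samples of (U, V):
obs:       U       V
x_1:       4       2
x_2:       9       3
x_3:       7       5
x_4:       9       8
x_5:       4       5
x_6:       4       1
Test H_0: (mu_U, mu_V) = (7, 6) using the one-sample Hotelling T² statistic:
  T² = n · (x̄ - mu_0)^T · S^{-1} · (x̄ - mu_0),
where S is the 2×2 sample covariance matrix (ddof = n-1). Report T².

Step 1 — sample mean vector:
  mean(U) = (4 + 9 + 7 + 9 + 4 + 4) / 6 = 37/6 = 6.1667
  mean(V) = (2 + 3 + 5 + 8 + 5 + 1) / 6 = 24/6 = 4
  x̄ = (6.1667, 4),  deviation x̄ - mu_0 = (6.1667, 4) - (7, 6) = (-0.8333, -2).

Step 2 — sample covariance matrix, S[i,j] = (1/(n-1)) · Σ_k (x_{k,i} - mean_i) · (x_{k,j} - mean_j), divisor n-1 = 5:
  S[U,U] = ((-2.1667)·(-2.1667) + (2.8333)·(2.8333) + (0.8333)·(0.8333) + (2.8333)·(2.8333) + (-2.1667)·(-2.1667) + (-2.1667)·(-2.1667)) / 5 = 30.8333/5 = 6.1667
  S[U,V] = ((-2.1667)·(-2) + (2.8333)·(-1) + (0.8333)·(1) + (2.8333)·(4) + (-2.1667)·(1) + (-2.1667)·(-3)) / 5 = 18/5 = 3.6
  S[V,V] = ((-2)·(-2) + (-1)·(-1) + (1)·(1) + (4)·(4) + (1)·(1) + (-3)·(-3)) / 5 = 32/5 = 6.4
  S = [[6.1667, 3.6],
 [3.6, 6.4]].

Step 3 — invert S. det(S) = 6.1667·6.4 - (3.6)² = 26.5067.
  S^{-1} = (1/det) · [[d, -b], [-b, a]] = [[0.2414, -0.1358],
 [-0.1358, 0.2326]].

Step 4 — quadratic form (x̄ - mu_0)^T · S^{-1} · (x̄ - mu_0):
  S^{-1} · (x̄ - mu_0) = (0.0704, -0.3521),
  (x̄ - mu_0)^T · [...] = (-0.8333)·(0.0704) + (-2)·(-0.3521) = 0.6455.

Step 5 — scale by n: T² = 6 · 0.6455 = 3.8732.

T² ≈ 3.8732


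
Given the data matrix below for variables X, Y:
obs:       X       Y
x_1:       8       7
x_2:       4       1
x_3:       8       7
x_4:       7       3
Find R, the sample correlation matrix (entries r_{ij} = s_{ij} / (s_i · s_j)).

Step 1 — column means:
  mean(X) = (8 + 4 + 8 + 7) / 4 = 27/4 = 6.75
  mean(Y) = (7 + 1 + 7 + 3) / 4 = 18/4 = 4.5

Step 2 — sample variances and covariances s[i,j] = (1/(n-1)) · Σ_k (x_{k,i} - mean_i) · (x_{k,j} - mean_j), with n-1 = 3:
  s[X,X] = ((1.25)·(1.25) + (-2.75)·(-2.75) + (1.25)·(1.25) + (0.25)·(0.25)) / 3 = 10.75/3 = 3.5833
  s[X,Y] = ((1.25)·(2.5) + (-2.75)·(-3.5) + (1.25)·(2.5) + (0.25)·(-1.5)) / 3 = 15.5/3 = 5.1667
  s[Y,Y] = ((2.5)·(2.5) + (-3.5)·(-3.5) + (2.5)·(2.5) + (-1.5)·(-1.5)) / 3 = 27/3 = 9
  Sample standard deviations s_i = √(s[i,i]):
  s(X) = √(3.5833) = 1.893
  s(Y) = √(9) = 3

Step 3 — r_{ij} = s_{ij} / (s_i · s_j):
  r[X,X] = 1 (diagonal).
  r[X,Y] = 5.1667 / (1.893 · 3) = 5.1667 / 5.6789 = 0.9098
  r[Y,Y] = 1 (diagonal).

R is symmetric with unit diagonal. Assembling:

R = [[1, 0.9098],
 [0.9098, 1]]


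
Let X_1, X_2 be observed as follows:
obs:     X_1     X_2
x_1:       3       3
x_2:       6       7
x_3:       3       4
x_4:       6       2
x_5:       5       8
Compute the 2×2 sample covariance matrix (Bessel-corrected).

Step 1 — column means:
  mean(X_1) = (3 + 6 + 3 + 6 + 5) / 5 = 23/5 = 4.6
  mean(X_2) = (3 + 7 + 4 + 2 + 8) / 5 = 24/5 = 4.8

Step 2 — sample covariance S[i,j] = (1/(n-1)) · Σ_k (x_{k,i} - mean_i) · (x_{k,j} - mean_j), with n-1 = 4.
  S[X_1,X_1] = ((-1.6)·(-1.6) + (1.4)·(1.4) + (-1.6)·(-1.6) + (1.4)·(1.4) + (0.4)·(0.4)) / 4 = 9.2/4 = 2.3
  S[X_1,X_2] = ((-1.6)·(-1.8) + (1.4)·(2.2) + (-1.6)·(-0.8) + (1.4)·(-2.8) + (0.4)·(3.2)) / 4 = 4.6/4 = 1.15
  S[X_2,X_2] = ((-1.8)·(-1.8) + (2.2)·(2.2) + (-0.8)·(-0.8) + (-2.8)·(-2.8) + (3.2)·(3.2)) / 4 = 26.8/4 = 6.7

S is symmetric (S[j,i] = S[i,j]). Assembling:

S = [[2.3, 1.15],
 [1.15, 6.7]]


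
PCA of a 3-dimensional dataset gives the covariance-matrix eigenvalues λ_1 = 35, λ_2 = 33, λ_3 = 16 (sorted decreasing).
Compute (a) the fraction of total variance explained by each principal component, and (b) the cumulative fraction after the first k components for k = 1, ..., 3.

Step 1 — total variance = trace(Sigma) = Σ λ_i = 35 + 33 + 16 = 84.

Step 2 — fraction explained by component i = λ_i / Σ λ:
  PC1: 35/84 = 0.4167
  PC2: 33/84 = 0.3929
  PC3: 16/84 = 0.1905

Step 3 — cumulative fraction after k components = (λ_1 + ... + λ_k) / Σ λ:
  k = 1: 35/84 = 0.4167
  k = 2: (35 + 33)/84 = 68/84 = 0.8095
  k = 3: (35 + 33 + 16)/84 = 84/84 = 1

Summary (fraction, with percent):

explained: PC1 0.4167 (41.67%), PC2 0.3929 (39.29%), PC3 0.1905 (19.05%);  cumulative: 0.4167, 0.8095, 1


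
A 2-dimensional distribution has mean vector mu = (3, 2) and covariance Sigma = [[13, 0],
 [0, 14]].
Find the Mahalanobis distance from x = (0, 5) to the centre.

Step 1 — centre the observation: (x - mu) = (-3, 3).

Step 2 — invert Sigma. det(Sigma) = 13·14 - (0)² = 182.
  Sigma^{-1} = (1/det) · [[d, -b], [-b, a]] = [[0.0769, 0],
 [0, 0.0714]].

Step 3 — form the quadratic (x - mu)^T · Sigma^{-1} · (x - mu):
  Sigma^{-1} · (x - mu) = (-0.2308, 0.2143).
  (x - mu)^T · [Sigma^{-1} · (x - mu)] = (-3)·(-0.2308) + (3)·(0.2143) = 1.3352.

Step 4 — take square root: d = √(1.3352) ≈ 1.1555.

d(x, mu) = √(1.3352) ≈ 1.1555


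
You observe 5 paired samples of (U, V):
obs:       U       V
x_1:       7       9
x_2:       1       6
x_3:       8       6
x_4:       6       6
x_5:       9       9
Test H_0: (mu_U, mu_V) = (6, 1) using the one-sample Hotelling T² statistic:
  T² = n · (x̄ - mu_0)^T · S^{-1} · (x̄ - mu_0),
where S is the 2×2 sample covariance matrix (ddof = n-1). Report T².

Step 1 — sample mean vector:
  mean(U) = (7 + 1 + 8 + 6 + 9) / 5 = 31/5 = 6.2
  mean(V) = (9 + 6 + 6 + 6 + 9) / 5 = 36/5 = 7.2
  x̄ = (6.2, 7.2),  deviation x̄ - mu_0 = (6.2, 7.2) - (6, 1) = (0.2, 6.2).

Step 2 — sample covariance matrix, S[i,j] = (1/(n-1)) · Σ_k (x_{k,i} - mean_i) · (x_{k,j} - mean_j), divisor n-1 = 4:
  S[U,U] = ((0.8)·(0.8) + (-5.2)·(-5.2) + (1.8)·(1.8) + (-0.2)·(-0.2) + (2.8)·(2.8)) / 4 = 38.8/4 = 9.7
  S[U,V] = ((0.8)·(1.8) + (-5.2)·(-1.2) + (1.8)·(-1.2) + (-0.2)·(-1.2) + (2.8)·(1.8)) / 4 = 10.8/4 = 2.7
  S[V,V] = ((1.8)·(1.8) + (-1.2)·(-1.2) + (-1.2)·(-1.2) + (-1.2)·(-1.2) + (1.8)·(1.8)) / 4 = 10.8/4 = 2.7
  S = [[9.7, 2.7],
 [2.7, 2.7]].

Step 3 — invert S. det(S) = 9.7·2.7 - (2.7)² = 18.9.
  S^{-1} = (1/det) · [[d, -b], [-b, a]] = [[0.1429, -0.1429],
 [-0.1429, 0.5132]].

Step 4 — quadratic form (x̄ - mu_0)^T · S^{-1} · (x̄ - mu_0):
  S^{-1} · (x̄ - mu_0) = (-0.8571, 3.1534),
  (x̄ - mu_0)^T · [...] = (0.2)·(-0.8571) + (6.2)·(3.1534) = 19.3799.

Step 5 — scale by n: T² = 5 · 19.3799 = 96.8995.

T² ≈ 96.8995


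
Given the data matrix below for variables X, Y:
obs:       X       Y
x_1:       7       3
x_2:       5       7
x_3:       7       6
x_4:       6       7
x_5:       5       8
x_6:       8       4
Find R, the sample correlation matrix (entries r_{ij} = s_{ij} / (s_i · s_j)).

Step 1 — column means:
  mean(X) = (7 + 5 + 7 + 6 + 5 + 8) / 6 = 38/6 = 6.3333
  mean(Y) = (3 + 7 + 6 + 7 + 8 + 4) / 6 = 35/6 = 5.8333

Step 2 — sample variances and covariances s[i,j] = (1/(n-1)) · Σ_k (x_{k,i} - mean_i) · (x_{k,j} - mean_j), with n-1 = 5:
  s[X,X] = ((0.6667)·(0.6667) + (-1.3333)·(-1.3333) + (0.6667)·(0.6667) + (-0.3333)·(-0.3333) + (-1.3333)·(-1.3333) + (1.6667)·(1.6667)) / 5 = 7.3333/5 = 1.4667
  s[X,Y] = ((0.6667)·(-2.8333) + (-1.3333)·(1.1667) + (0.6667)·(0.1667) + (-0.3333)·(1.1667) + (-1.3333)·(2.1667) + (1.6667)·(-1.8333)) / 5 = -9.6667/5 = -1.9333
  s[Y,Y] = ((-2.8333)·(-2.8333) + (1.1667)·(1.1667) + (0.1667)·(0.1667) + (1.1667)·(1.1667) + (2.1667)·(2.1667) + (-1.8333)·(-1.8333)) / 5 = 18.8333/5 = 3.7667
  Sample standard deviations s_i = √(s[i,i]):
  s(X) = √(1.4667) = 1.2111
  s(Y) = √(3.7667) = 1.9408

Step 3 — r_{ij} = s_{ij} / (s_i · s_j):
  r[X,X] = 1 (diagonal).
  r[X,Y] = -1.9333 / (1.2111 · 1.9408) = -1.9333 / 2.3504 = -0.8226
  r[Y,Y] = 1 (diagonal).

R is symmetric with unit diagonal. Assembling:

R = [[1, -0.8226],
 [-0.8226, 1]]


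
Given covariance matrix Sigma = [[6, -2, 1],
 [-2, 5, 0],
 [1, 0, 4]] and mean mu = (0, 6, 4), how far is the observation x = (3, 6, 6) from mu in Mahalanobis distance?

Step 1 — centre the observation: (x - mu) = (3, 0, 2).

Step 2 — invert Sigma (cofactor / det for 3×3, or solve directly):
  Sigma^{-1} = [[0.202, 0.0808, -0.0505],
 [0.0808, 0.2323, -0.0202],
 [-0.0505, -0.0202, 0.2626]].

Step 3 — form the quadratic (x - mu)^T · Sigma^{-1} · (x - mu):
  Sigma^{-1} · (x - mu) = (0.5051, 0.202, 0.3737).
  (x - mu)^T · [Sigma^{-1} · (x - mu)] = (3)·(0.5051) + (0)·(0.202) + (2)·(0.3737) = 2.2626.

Step 4 — take square root: d = √(2.2626) ≈ 1.5042.

d(x, mu) = √(2.2626) ≈ 1.5042


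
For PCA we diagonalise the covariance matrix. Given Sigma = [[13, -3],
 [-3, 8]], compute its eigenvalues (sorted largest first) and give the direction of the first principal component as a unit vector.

Step 1 — characteristic polynomial of 2×2 Sigma:
  det(Sigma - λI) = λ² - trace · λ + det = 0.
  trace = 13 + 8 = 21, det = 13·8 - (-3)² = 95.
Step 2 — discriminant:
  Δ = trace² - 4·det = 441 - 380 = 61.
Step 3 — eigenvalues:
  λ = (trace ± √Δ)/2 = (21 ± 7.8102)/2,
  λ_1 = 14.4051,  λ_2 = 6.5949.

Step 4 — unit eigenvector for λ_1: solve (Sigma - λ_1 I)v = 0. First row:
  (13 - 14.4051)·v_x + (-3)·v_y = 0, i.e. (-1.4051)·v_x + (-3)·v_y = 0,
  so v ∝ (b, λ_1 - a) = (-3, 1.4051); multiply by -1 so the first entry is positive: u = (3, -1.4051).
  ||u|| = √((3)² + (-1.4051)²) = √(10.9744) ≈ 3.3128,
  v_1 = u/||u|| ≈ (0.9056, -0.4242) (||v_1|| = 1).

λ_1 = 14.4051,  λ_2 = 6.5949;  v_1 ≈ (0.9056, -0.4242)


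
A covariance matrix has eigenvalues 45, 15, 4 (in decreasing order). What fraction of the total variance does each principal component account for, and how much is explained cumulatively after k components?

Step 1 — total variance = trace(Sigma) = Σ λ_i = 45 + 15 + 4 = 64.

Step 2 — fraction explained by component i = λ_i / Σ λ:
  PC1: 45/64 = 0.7031
  PC2: 15/64 = 0.2344
  PC3: 4/64 = 0.0625

Step 3 — cumulative fraction after k components = (λ_1 + ... + λ_k) / Σ λ:
  k = 1: 45/64 = 0.7031
  k = 2: (45 + 15)/64 = 60/64 = 0.9375
  k = 3: (45 + 15 + 4)/64 = 64/64 = 1

Summary (fraction, with percent):

explained: PC1 0.7031 (70.31%), PC2 0.2344 (23.44%), PC3 0.0625 (6.25%);  cumulative: 0.7031, 0.9375, 1


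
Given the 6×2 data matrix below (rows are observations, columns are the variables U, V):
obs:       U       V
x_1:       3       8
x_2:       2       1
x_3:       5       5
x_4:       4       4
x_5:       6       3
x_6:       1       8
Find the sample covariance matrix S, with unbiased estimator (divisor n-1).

Step 1 — column means:
  mean(U) = (3 + 2 + 5 + 4 + 6 + 1) / 6 = 21/6 = 3.5
  mean(V) = (8 + 1 + 5 + 4 + 3 + 8) / 6 = 29/6 = 4.8333

Step 2 — sample covariance S[i,j] = (1/(n-1)) · Σ_k (x_{k,i} - mean_i) · (x_{k,j} - mean_j), with n-1 = 5.
  S[U,U] = ((-0.5)·(-0.5) + (-1.5)·(-1.5) + (1.5)·(1.5) + (0.5)·(0.5) + (2.5)·(2.5) + (-2.5)·(-2.5)) / 5 = 17.5/5 = 3.5
  S[U,V] = ((-0.5)·(3.1667) + (-1.5)·(-3.8333) + (1.5)·(0.1667) + (0.5)·(-0.8333) + (2.5)·(-1.8333) + (-2.5)·(3.1667)) / 5 = -8.5/5 = -1.7
  S[V,V] = ((3.1667)·(3.1667) + (-3.8333)·(-3.8333) + (0.1667)·(0.1667) + (-0.8333)·(-0.8333) + (-1.8333)·(-1.8333) + (3.1667)·(3.1667)) / 5 = 38.8333/5 = 7.7667

S is symmetric (S[j,i] = S[i,j]). Assembling:

S = [[3.5, -1.7],
 [-1.7, 7.7667]]


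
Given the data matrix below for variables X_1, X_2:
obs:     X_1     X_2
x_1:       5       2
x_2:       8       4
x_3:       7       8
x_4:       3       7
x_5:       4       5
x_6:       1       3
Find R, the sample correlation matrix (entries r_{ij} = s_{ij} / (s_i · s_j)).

Step 1 — column means:
  mean(X_1) = (5 + 8 + 7 + 3 + 4 + 1) / 6 = 28/6 = 4.6667
  mean(X_2) = (2 + 4 + 8 + 7 + 5 + 3) / 6 = 29/6 = 4.8333

Step 2 — sample variances and covariances s[i,j] = (1/(n-1)) · Σ_k (x_{k,i} - mean_i) · (x_{k,j} - mean_j), with n-1 = 5:
  s[X_1,X_1] = ((0.3333)·(0.3333) + (3.3333)·(3.3333) + (2.3333)·(2.3333) + (-1.6667)·(-1.6667) + (-0.6667)·(-0.6667) + (-3.6667)·(-3.6667)) / 5 = 33.3333/5 = 6.6667
  s[X_1,X_2] = ((0.3333)·(-2.8333) + (3.3333)·(-0.8333) + (2.3333)·(3.1667) + (-1.6667)·(2.1667) + (-0.6667)·(0.1667) + (-3.6667)·(-1.8333)) / 5 = 6.6667/5 = 1.3333
  s[X_2,X_2] = ((-2.8333)·(-2.8333) + (-0.8333)·(-0.8333) + (3.1667)·(3.1667) + (2.1667)·(2.1667) + (0.1667)·(0.1667) + (-1.8333)·(-1.8333)) / 5 = 26.8333/5 = 5.3667
  Sample standard deviations s_i = √(s[i,i]):
  s(X_1) = √(6.6667) = 2.582
  s(X_2) = √(5.3667) = 2.3166

Step 3 — r_{ij} = s_{ij} / (s_i · s_j):
  r[X_1,X_1] = 1 (diagonal).
  r[X_1,X_2] = 1.3333 / (2.582 · 2.3166) = 1.3333 / 5.9815 = 0.2229
  r[X_2,X_2] = 1 (diagonal).

R is symmetric with unit diagonal. Assembling:

R = [[1, 0.2229],
 [0.2229, 1]]


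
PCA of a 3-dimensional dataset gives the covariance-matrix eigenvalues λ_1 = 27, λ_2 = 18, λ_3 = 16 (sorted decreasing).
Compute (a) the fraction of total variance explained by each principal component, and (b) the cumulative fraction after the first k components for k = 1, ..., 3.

Step 1 — total variance = trace(Sigma) = Σ λ_i = 27 + 18 + 16 = 61.

Step 2 — fraction explained by component i = λ_i / Σ λ:
  PC1: 27/61 = 0.4426
  PC2: 18/61 = 0.2951
  PC3: 16/61 = 0.2623

Step 3 — cumulative fraction after k components = (λ_1 + ... + λ_k) / Σ λ:
  k = 1: 27/61 = 0.4426
  k = 2: (27 + 18)/61 = 45/61 = 0.7377
  k = 3: (27 + 18 + 16)/61 = 61/61 = 1

Summary (fraction, with percent):

explained: PC1 0.4426 (44.26%), PC2 0.2951 (29.51%), PC3 0.2623 (26.23%);  cumulative: 0.4426, 0.7377, 1


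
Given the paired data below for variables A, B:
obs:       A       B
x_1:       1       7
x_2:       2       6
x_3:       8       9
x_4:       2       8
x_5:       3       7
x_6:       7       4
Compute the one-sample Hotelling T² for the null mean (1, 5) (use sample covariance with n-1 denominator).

Step 1 — sample mean vector:
  mean(A) = (1 + 2 + 8 + 2 + 3 + 7) / 6 = 23/6 = 3.8333
  mean(B) = (7 + 6 + 9 + 8 + 7 + 4) / 6 = 41/6 = 6.8333
  x̄ = (3.8333, 6.8333),  deviation x̄ - mu_0 = (3.8333, 6.8333) - (1, 5) = (2.8333, 1.8333).

Step 2 — sample covariance matrix, S[i,j] = (1/(n-1)) · Σ_k (x_{k,i} - mean_i) · (x_{k,j} - mean_j), divisor n-1 = 5:
  S[A,A] = ((-2.8333)·(-2.8333) + (-1.8333)·(-1.8333) + (4.1667)·(4.1667) + (-1.8333)·(-1.8333) + (-0.8333)·(-0.8333) + (3.1667)·(3.1667)) / 5 = 42.8333/5 = 8.5667
  S[A,B] = ((-2.8333)·(0.1667) + (-1.8333)·(-0.8333) + (4.1667)·(2.1667) + (-1.8333)·(1.1667) + (-0.8333)·(0.1667) + (3.1667)·(-2.8333)) / 5 = -1.1667/5 = -0.2333
  S[B,B] = ((0.1667)·(0.1667) + (-0.8333)·(-0.8333) + (2.1667)·(2.1667) + (1.1667)·(1.1667) + (0.1667)·(0.1667) + (-2.8333)·(-2.8333)) / 5 = 14.8333/5 = 2.9667
  S = [[8.5667, -0.2333],
 [-0.2333, 2.9667]].

Step 3 — invert S. det(S) = 8.5667·2.9667 - (-0.2333)² = 25.36.
  S^{-1} = (1/det) · [[d, -b], [-b, a]] = [[0.117, 0.0092],
 [0.0092, 0.3378]].

Step 4 — quadratic form (x̄ - mu_0)^T · S^{-1} · (x̄ - mu_0):
  S^{-1} · (x̄ - mu_0) = (0.3483, 0.6454),
  (x̄ - mu_0)^T · [...] = (2.8333)·(0.3483) + (1.8333)·(0.6454) = 2.1701.

Step 5 — scale by n: T² = 6 · 2.1701 = 13.0205.

T² ≈ 13.0205


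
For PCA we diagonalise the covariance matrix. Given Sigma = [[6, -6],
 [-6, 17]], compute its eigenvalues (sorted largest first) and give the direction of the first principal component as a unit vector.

Step 1 — characteristic polynomial of 2×2 Sigma:
  det(Sigma - λI) = λ² - trace · λ + det = 0.
  trace = 6 + 17 = 23, det = 6·17 - (-6)² = 66.
Step 2 — discriminant:
  Δ = trace² - 4·det = 529 - 264 = 265.
Step 3 — eigenvalues:
  λ = (trace ± √Δ)/2 = (23 ± 16.2788)/2,
  λ_1 = 19.6394,  λ_2 = 3.3606.

Step 4 — unit eigenvector for λ_1: solve (Sigma - λ_1 I)v = 0. First row:
  (6 - 19.6394)·v_x + (-6)·v_y = 0, i.e. (-13.6394)·v_x + (-6)·v_y = 0,
  so v ∝ (b, λ_1 - a) = (-6, 13.6394); multiply by -1 so the first entry is positive: u = (6, -13.6394).
  ||u|| = √((6)² + (-13.6394)²) = √(222.0335) ≈ 14.9008,
  v_1 = u/||u|| ≈ (0.4027, -0.9153) (||v_1|| = 1).

λ_1 = 19.6394,  λ_2 = 3.3606;  v_1 ≈ (0.4027, -0.9153)


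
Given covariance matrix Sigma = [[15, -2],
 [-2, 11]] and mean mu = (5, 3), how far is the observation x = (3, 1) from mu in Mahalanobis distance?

Step 1 — centre the observation: (x - mu) = (-2, -2).

Step 2 — invert Sigma. det(Sigma) = 15·11 - (-2)² = 161.
  Sigma^{-1} = (1/det) · [[d, -b], [-b, a]] = [[0.0683, 0.0124],
 [0.0124, 0.0932]].

Step 3 — form the quadratic (x - mu)^T · Sigma^{-1} · (x - mu):
  Sigma^{-1} · (x - mu) = (-0.1615, -0.2112).
  (x - mu)^T · [Sigma^{-1} · (x - mu)] = (-2)·(-0.1615) + (-2)·(-0.2112) = 0.7453.

Step 4 — take square root: d = √(0.7453) ≈ 0.8633.

d(x, mu) = √(0.7453) ≈ 0.8633


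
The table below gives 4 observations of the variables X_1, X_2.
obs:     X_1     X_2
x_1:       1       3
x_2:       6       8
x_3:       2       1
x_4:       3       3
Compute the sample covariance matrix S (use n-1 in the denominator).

Step 1 — column means:
  mean(X_1) = (1 + 6 + 2 + 3) / 4 = 12/4 = 3
  mean(X_2) = (3 + 8 + 1 + 3) / 4 = 15/4 = 3.75

Step 2 — sample covariance S[i,j] = (1/(n-1)) · Σ_k (x_{k,i} - mean_i) · (x_{k,j} - mean_j), with n-1 = 3.
  S[X_1,X_1] = ((-2)·(-2) + (3)·(3) + (-1)·(-1) + (0)·(0)) / 3 = 14/3 = 4.6667
  S[X_1,X_2] = ((-2)·(-0.75) + (3)·(4.25) + (-1)·(-2.75) + (0)·(-0.75)) / 3 = 17/3 = 5.6667
  S[X_2,X_2] = ((-0.75)·(-0.75) + (4.25)·(4.25) + (-2.75)·(-2.75) + (-0.75)·(-0.75)) / 3 = 26.75/3 = 8.9167

S is symmetric (S[j,i] = S[i,j]). Assembling:

S = [[4.6667, 5.6667],
 [5.6667, 8.9167]]


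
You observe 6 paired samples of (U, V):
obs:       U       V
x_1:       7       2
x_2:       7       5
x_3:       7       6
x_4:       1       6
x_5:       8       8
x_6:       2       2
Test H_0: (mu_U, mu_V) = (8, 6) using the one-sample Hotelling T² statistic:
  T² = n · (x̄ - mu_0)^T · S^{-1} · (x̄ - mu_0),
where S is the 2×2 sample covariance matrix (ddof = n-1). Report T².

Step 1 — sample mean vector:
  mean(U) = (7 + 7 + 7 + 1 + 8 + 2) / 6 = 32/6 = 5.3333
  mean(V) = (2 + 5 + 6 + 6 + 8 + 2) / 6 = 29/6 = 4.8333
  x̄ = (5.3333, 4.8333),  deviation x̄ - mu_0 = (5.3333, 4.8333) - (8, 6) = (-2.6667, -1.1667).

Step 2 — sample covariance matrix, S[i,j] = (1/(n-1)) · Σ_k (x_{k,i} - mean_i) · (x_{k,j} - mean_j), divisor n-1 = 5:
  S[U,U] = ((1.6667)·(1.6667) + (1.6667)·(1.6667) + (1.6667)·(1.6667) + (-4.3333)·(-4.3333) + (2.6667)·(2.6667) + (-3.3333)·(-3.3333)) / 5 = 45.3333/5 = 9.0667
  S[U,V] = ((1.6667)·(-2.8333) + (1.6667)·(0.1667) + (1.6667)·(1.1667) + (-4.3333)·(1.1667) + (2.6667)·(3.1667) + (-3.3333)·(-2.8333)) / 5 = 10.3333/5 = 2.0667
  S[V,V] = ((-2.8333)·(-2.8333) + (0.1667)·(0.1667) + (1.1667)·(1.1667) + (1.1667)·(1.1667) + (3.1667)·(3.1667) + (-2.8333)·(-2.8333)) / 5 = 28.8333/5 = 5.7667
  S = [[9.0667, 2.0667],
 [2.0667, 5.7667]].

Step 3 — invert S. det(S) = 9.0667·5.7667 - (2.0667)² = 48.0133.
  S^{-1} = (1/det) · [[d, -b], [-b, a]] = [[0.1201, -0.043],
 [-0.043, 0.1888]].

Step 4 — quadratic form (x̄ - mu_0)^T · S^{-1} · (x̄ - mu_0):
  S^{-1} · (x̄ - mu_0) = (-0.2701, -0.1055),
  (x̄ - mu_0)^T · [...] = (-2.6667)·(-0.2701) + (-1.1667)·(-0.1055) = 0.8433.

Step 5 — scale by n: T² = 6 · 0.8433 = 5.0597.

T² ≈ 5.0597


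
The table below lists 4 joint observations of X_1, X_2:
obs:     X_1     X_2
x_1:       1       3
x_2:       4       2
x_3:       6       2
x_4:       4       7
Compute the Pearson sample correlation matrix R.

Step 1 — column means:
  mean(X_1) = (1 + 4 + 6 + 4) / 4 = 15/4 = 3.75
  mean(X_2) = (3 + 2 + 2 + 7) / 4 = 14/4 = 3.5

Step 2 — sample variances and covariances s[i,j] = (1/(n-1)) · Σ_k (x_{k,i} - mean_i) · (x_{k,j} - mean_j), with n-1 = 3:
  s[X_1,X_1] = ((-2.75)·(-2.75) + (0.25)·(0.25) + (2.25)·(2.25) + (0.25)·(0.25)) / 3 = 12.75/3 = 4.25
  s[X_1,X_2] = ((-2.75)·(-0.5) + (0.25)·(-1.5) + (2.25)·(-1.5) + (0.25)·(3.5)) / 3 = -1.5/3 = -0.5
  s[X_2,X_2] = ((-0.5)·(-0.5) + (-1.5)·(-1.5) + (-1.5)·(-1.5) + (3.5)·(3.5)) / 3 = 17/3 = 5.6667
  Sample standard deviations s_i = √(s[i,i]):
  s(X_1) = √(4.25) = 2.0616
  s(X_2) = √(5.6667) = 2.3805

Step 3 — r_{ij} = s_{ij} / (s_i · s_j):
  r[X_1,X_1] = 1 (diagonal).
  r[X_1,X_2] = -0.5 / (2.0616 · 2.3805) = -0.5 / 4.9075 = -0.1019
  r[X_2,X_2] = 1 (diagonal).

R is symmetric with unit diagonal. Assembling:

R = [[1, -0.1019],
 [-0.1019, 1]]


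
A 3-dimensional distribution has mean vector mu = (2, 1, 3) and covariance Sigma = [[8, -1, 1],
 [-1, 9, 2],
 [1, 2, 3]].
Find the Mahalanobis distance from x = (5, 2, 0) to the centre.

Step 1 — centre the observation: (x - mu) = (3, 1, -3).

Step 2 — invert Sigma (cofactor / det for 3×3, or solve directly):
  Sigma^{-1} = [[0.1369, 0.0298, -0.0655],
 [0.0298, 0.1369, -0.1012],
 [-0.0655, -0.1012, 0.4226]].

Step 3 — form the quadratic (x - mu)^T · Sigma^{-1} · (x - mu):
  Sigma^{-1} · (x - mu) = (0.6369, 0.5298, -1.5655).
  (x - mu)^T · [Sigma^{-1} · (x - mu)] = (3)·(0.6369) + (1)·(0.5298) + (-3)·(-1.5655) = 7.1369.

Step 4 — take square root: d = √(7.1369) ≈ 2.6715.

d(x, mu) = √(7.1369) ≈ 2.6715


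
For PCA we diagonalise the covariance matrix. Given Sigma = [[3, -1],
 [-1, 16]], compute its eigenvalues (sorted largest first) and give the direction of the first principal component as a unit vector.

Step 1 — characteristic polynomial of 2×2 Sigma:
  det(Sigma - λI) = λ² - trace · λ + det = 0.
  trace = 3 + 16 = 19, det = 3·16 - (-1)² = 47.
Step 2 — discriminant:
  Δ = trace² - 4·det = 361 - 188 = 173.
Step 3 — eigenvalues:
  λ = (trace ± √Δ)/2 = (19 ± 13.1529)/2,
  λ_1 = 16.0765,  λ_2 = 2.9235.

Step 4 — unit eigenvector for λ_1: solve (Sigma - λ_1 I)v = 0. First row:
  (3 - 16.0765)·v_x + (-1)·v_y = 0, i.e. (-13.0765)·v_x + (-1)·v_y = 0,
  so v ∝ (b, λ_1 - a) = (-1, 13.0765); multiply by -1 so the first entry is positive: u = (1, -13.0765).
  ||u|| = √((1)² + (-13.0765)²) = √(171.9942) ≈ 13.1147,
  v_1 = u/||u|| ≈ (0.0763, -0.9971) (||v_1|| = 1).

λ_1 = 16.0765,  λ_2 = 2.9235;  v_1 ≈ (0.0763, -0.9971)


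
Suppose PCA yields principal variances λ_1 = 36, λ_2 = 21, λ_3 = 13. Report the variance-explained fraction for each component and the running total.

Step 1 — total variance = trace(Sigma) = Σ λ_i = 36 + 21 + 13 = 70.

Step 2 — fraction explained by component i = λ_i / Σ λ:
  PC1: 36/70 = 0.5143
  PC2: 21/70 = 0.3
  PC3: 13/70 = 0.1857

Step 3 — cumulative fraction after k components = (λ_1 + ... + λ_k) / Σ λ:
  k = 1: 36/70 = 0.5143
  k = 2: (36 + 21)/70 = 57/70 = 0.8143
  k = 3: (36 + 21 + 13)/70 = 70/70 = 1

Summary (fraction, with percent):

explained: PC1 0.5143 (51.43%), PC2 0.3 (30%), PC3 0.1857 (18.57%);  cumulative: 0.5143, 0.8143, 1


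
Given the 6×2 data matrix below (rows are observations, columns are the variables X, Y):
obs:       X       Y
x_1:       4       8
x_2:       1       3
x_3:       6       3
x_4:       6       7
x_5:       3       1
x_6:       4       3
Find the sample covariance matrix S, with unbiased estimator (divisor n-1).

Step 1 — column means:
  mean(X) = (4 + 1 + 6 + 6 + 3 + 4) / 6 = 24/6 = 4
  mean(Y) = (8 + 3 + 3 + 7 + 1 + 3) / 6 = 25/6 = 4.1667

Step 2 — sample covariance S[i,j] = (1/(n-1)) · Σ_k (x_{k,i} - mean_i) · (x_{k,j} - mean_j), with n-1 = 5.
  S[X,X] = ((0)·(0) + (-3)·(-3) + (2)·(2) + (2)·(2) + (-1)·(-1) + (0)·(0)) / 5 = 18/5 = 3.6
  S[X,Y] = ((0)·(3.8333) + (-3)·(-1.1667) + (2)·(-1.1667) + (2)·(2.8333) + (-1)·(-3.1667) + (0)·(-1.1667)) / 5 = 10/5 = 2
  S[Y,Y] = ((3.8333)·(3.8333) + (-1.1667)·(-1.1667) + (-1.1667)·(-1.1667) + (2.8333)·(2.8333) + (-3.1667)·(-3.1667) + (-1.1667)·(-1.1667)) / 5 = 36.8333/5 = 7.3667

S is symmetric (S[j,i] = S[i,j]). Assembling:

S = [[3.6, 2],
 [2, 7.3667]]


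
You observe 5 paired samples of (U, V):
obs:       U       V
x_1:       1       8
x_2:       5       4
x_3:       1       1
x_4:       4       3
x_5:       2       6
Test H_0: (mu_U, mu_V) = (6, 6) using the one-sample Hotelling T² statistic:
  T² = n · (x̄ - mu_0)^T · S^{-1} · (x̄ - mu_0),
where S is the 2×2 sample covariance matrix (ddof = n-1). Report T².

Step 1 — sample mean vector:
  mean(U) = (1 + 5 + 1 + 4 + 2) / 5 = 13/5 = 2.6
  mean(V) = (8 + 4 + 1 + 3 + 6) / 5 = 22/5 = 4.4
  x̄ = (2.6, 4.4),  deviation x̄ - mu_0 = (2.6, 4.4) - (6, 6) = (-3.4, -1.6).

Step 2 — sample covariance matrix, S[i,j] = (1/(n-1)) · Σ_k (x_{k,i} - mean_i) · (x_{k,j} - mean_j), divisor n-1 = 4:
  S[U,U] = ((-1.6)·(-1.6) + (2.4)·(2.4) + (-1.6)·(-1.6) + (1.4)·(1.4) + (-0.6)·(-0.6)) / 4 = 13.2/4 = 3.3
  S[U,V] = ((-1.6)·(3.6) + (2.4)·(-0.4) + (-1.6)·(-3.4) + (1.4)·(-1.4) + (-0.6)·(1.6)) / 4 = -4.2/4 = -1.05
  S[V,V] = ((3.6)·(3.6) + (-0.4)·(-0.4) + (-3.4)·(-3.4) + (-1.4)·(-1.4) + (1.6)·(1.6)) / 4 = 29.2/4 = 7.3
  S = [[3.3, -1.05],
 [-1.05, 7.3]].

Step 3 — invert S. det(S) = 3.3·7.3 - (-1.05)² = 22.9875.
  S^{-1} = (1/det) · [[d, -b], [-b, a]] = [[0.3176, 0.0457],
 [0.0457, 0.1436]].

Step 4 — quadratic form (x̄ - mu_0)^T · S^{-1} · (x̄ - mu_0):
  S^{-1} · (x̄ - mu_0) = (-1.1528, -0.385),
  (x̄ - mu_0)^T · [...] = (-3.4)·(-1.1528) + (-1.6)·(-0.385) = 4.5355.

Step 5 — scale by n: T² = 5 · 4.5355 = 22.6775.

T² ≈ 22.6775


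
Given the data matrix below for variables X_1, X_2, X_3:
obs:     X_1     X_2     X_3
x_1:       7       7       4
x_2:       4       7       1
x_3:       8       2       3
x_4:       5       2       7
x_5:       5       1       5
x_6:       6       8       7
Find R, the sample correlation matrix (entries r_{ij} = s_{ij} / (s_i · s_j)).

Step 1 — column means:
  mean(X_1) = (7 + 4 + 8 + 5 + 5 + 6) / 6 = 35/6 = 5.8333
  mean(X_2) = (7 + 7 + 2 + 2 + 1 + 8) / 6 = 27/6 = 4.5
  mean(X_3) = (4 + 1 + 3 + 7 + 5 + 7) / 6 = 27/6 = 4.5

Step 2 — sample variances and covariances s[i,j] = (1/(n-1)) · Σ_k (x_{k,i} - mean_i) · (x_{k,j} - mean_j), with n-1 = 5:
  s[X_1,X_1] = ((1.1667)·(1.1667) + (-1.8333)·(-1.8333) + (2.1667)·(2.1667) + (-0.8333)·(-0.8333) + (-0.8333)·(-0.8333) + (0.1667)·(0.1667)) / 5 = 10.8333/5 = 2.1667
  s[X_1,X_2] = ((1.1667)·(2.5) + (-1.8333)·(2.5) + (2.1667)·(-2.5) + (-0.8333)·(-2.5) + (-0.8333)·(-3.5) + (0.1667)·(3.5)) / 5 = -1.5/5 = -0.3
  s[X_1,X_3] = ((1.1667)·(-0.5) + (-1.8333)·(-3.5) + (2.1667)·(-1.5) + (-0.8333)·(2.5) + (-0.8333)·(0.5) + (0.1667)·(2.5)) / 5 = 0.5/5 = 0.1
  s[X_2,X_2] = ((2.5)·(2.5) + (2.5)·(2.5) + (-2.5)·(-2.5) + (-2.5)·(-2.5) + (-3.5)·(-3.5) + (3.5)·(3.5)) / 5 = 49.5/5 = 9.9
  s[X_2,X_3] = ((2.5)·(-0.5) + (2.5)·(-3.5) + (-2.5)·(-1.5) + (-2.5)·(2.5) + (-3.5)·(0.5) + (3.5)·(2.5)) / 5 = -5.5/5 = -1.1
  s[X_3,X_3] = ((-0.5)·(-0.5) + (-3.5)·(-3.5) + (-1.5)·(-1.5) + (2.5)·(2.5) + (0.5)·(0.5) + (2.5)·(2.5)) / 5 = 27.5/5 = 5.5
  Sample standard deviations s_i = √(s[i,i]):
  s(X_1) = √(2.1667) = 1.472
  s(X_2) = √(9.9) = 3.1464
  s(X_3) = √(5.5) = 2.3452

Step 3 — r_{ij} = s_{ij} / (s_i · s_j):
  r[X_1,X_1] = 1 (diagonal).
  r[X_1,X_2] = -0.3 / (1.472 · 3.1464) = -0.3 / 4.6314 = -0.0648
  r[X_1,X_3] = 0.1 / (1.472 · 2.3452) = 0.1 / 3.4521 = 0.029
  r[X_2,X_2] = 1 (diagonal).
  r[X_2,X_3] = -1.1 / (3.1464 · 2.3452) = -1.1 / 7.379 = -0.1491
  r[X_3,X_3] = 1 (diagonal).

R is symmetric with unit diagonal. Assembling:

R = [[1, -0.0648, 0.029],
 [-0.0648, 1, -0.1491],
 [0.029, -0.1491, 1]]


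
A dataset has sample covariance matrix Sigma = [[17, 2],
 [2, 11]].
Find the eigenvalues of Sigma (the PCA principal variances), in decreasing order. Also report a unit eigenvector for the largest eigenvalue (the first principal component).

Step 1 — characteristic polynomial of 2×2 Sigma:
  det(Sigma - λI) = λ² - trace · λ + det = 0.
  trace = 17 + 11 = 28, det = 17·11 - (2)² = 183.
Step 2 — discriminant:
  Δ = trace² - 4·det = 784 - 732 = 52.
Step 3 — eigenvalues:
  λ = (trace ± √Δ)/2 = (28 ± 7.2111)/2,
  λ_1 = 17.6056,  λ_2 = 10.3944.

Step 4 — unit eigenvector for λ_1: solve (Sigma - λ_1 I)v = 0. First row:
  (17 - 17.6056)·v_x + (2)·v_y = 0, i.e. (-0.6056)·v_x + (2)·v_y = 0,
  so v ∝ (b, λ_1 - a) = (2, 0.6056) = u.
  ||u|| = √((2)² + (0.6056)²) = √(4.3667) ≈ 2.0897,
  v_1 = u/||u|| ≈ (0.9571, 0.2898) (||v_1|| = 1).

λ_1 = 17.6056,  λ_2 = 10.3944;  v_1 ≈ (0.9571, 0.2898)


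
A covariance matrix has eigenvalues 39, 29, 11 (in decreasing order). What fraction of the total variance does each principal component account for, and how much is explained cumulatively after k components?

Step 1 — total variance = trace(Sigma) = Σ λ_i = 39 + 29 + 11 = 79.

Step 2 — fraction explained by component i = λ_i / Σ λ:
  PC1: 39/79 = 0.4937
  PC2: 29/79 = 0.3671
  PC3: 11/79 = 0.1392

Step 3 — cumulative fraction after k components = (λ_1 + ... + λ_k) / Σ λ:
  k = 1: 39/79 = 0.4937
  k = 2: (39 + 29)/79 = 68/79 = 0.8608
  k = 3: (39 + 29 + 11)/79 = 79/79 = 1

Summary (fraction, with percent):

explained: PC1 0.4937 (49.37%), PC2 0.3671 (36.71%), PC3 0.1392 (13.92%);  cumulative: 0.4937, 0.8608, 1


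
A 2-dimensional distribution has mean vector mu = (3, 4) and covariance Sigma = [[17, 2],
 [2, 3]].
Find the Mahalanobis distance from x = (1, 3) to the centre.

Step 1 — centre the observation: (x - mu) = (-2, -1).

Step 2 — invert Sigma. det(Sigma) = 17·3 - (2)² = 47.
  Sigma^{-1} = (1/det) · [[d, -b], [-b, a]] = [[0.0638, -0.0426],
 [-0.0426, 0.3617]].

Step 3 — form the quadratic (x - mu)^T · Sigma^{-1} · (x - mu):
  Sigma^{-1} · (x - mu) = (-0.0851, -0.2766).
  (x - mu)^T · [Sigma^{-1} · (x - mu)] = (-2)·(-0.0851) + (-1)·(-0.2766) = 0.4468.

Step 4 — take square root: d = √(0.4468) ≈ 0.6684.

d(x, mu) = √(0.4468) ≈ 0.6684


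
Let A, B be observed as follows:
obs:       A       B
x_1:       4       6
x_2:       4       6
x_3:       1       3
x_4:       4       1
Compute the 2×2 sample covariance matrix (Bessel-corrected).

Step 1 — column means:
  mean(A) = (4 + 4 + 1 + 4) / 4 = 13/4 = 3.25
  mean(B) = (6 + 6 + 3 + 1) / 4 = 16/4 = 4

Step 2 — sample covariance S[i,j] = (1/(n-1)) · Σ_k (x_{k,i} - mean_i) · (x_{k,j} - mean_j), with n-1 = 3.
  S[A,A] = ((0.75)·(0.75) + (0.75)·(0.75) + (-2.25)·(-2.25) + (0.75)·(0.75)) / 3 = 6.75/3 = 2.25
  S[A,B] = ((0.75)·(2) + (0.75)·(2) + (-2.25)·(-1) + (0.75)·(-3)) / 3 = 3/3 = 1
  S[B,B] = ((2)·(2) + (2)·(2) + (-1)·(-1) + (-3)·(-3)) / 3 = 18/3 = 6

S is symmetric (S[j,i] = S[i,j]). Assembling:

S = [[2.25, 1],
 [1, 6]]


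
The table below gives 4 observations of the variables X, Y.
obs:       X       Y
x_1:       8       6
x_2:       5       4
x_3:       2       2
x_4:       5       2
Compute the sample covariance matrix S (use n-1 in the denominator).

Step 1 — column means:
  mean(X) = (8 + 5 + 2 + 5) / 4 = 20/4 = 5
  mean(Y) = (6 + 4 + 2 + 2) / 4 = 14/4 = 3.5

Step 2 — sample covariance S[i,j] = (1/(n-1)) · Σ_k (x_{k,i} - mean_i) · (x_{k,j} - mean_j), with n-1 = 3.
  S[X,X] = ((3)·(3) + (0)·(0) + (-3)·(-3) + (0)·(0)) / 3 = 18/3 = 6
  S[X,Y] = ((3)·(2.5) + (0)·(0.5) + (-3)·(-1.5) + (0)·(-1.5)) / 3 = 12/3 = 4
  S[Y,Y] = ((2.5)·(2.5) + (0.5)·(0.5) + (-1.5)·(-1.5) + (-1.5)·(-1.5)) / 3 = 11/3 = 3.6667

S is symmetric (S[j,i] = S[i,j]). Assembling:

S = [[6, 4],
 [4, 3.6667]]


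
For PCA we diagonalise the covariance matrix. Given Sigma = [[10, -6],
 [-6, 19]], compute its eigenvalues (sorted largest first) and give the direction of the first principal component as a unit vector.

Step 1 — characteristic polynomial of 2×2 Sigma:
  det(Sigma - λI) = λ² - trace · λ + det = 0.
  trace = 10 + 19 = 29, det = 10·19 - (-6)² = 154.
Step 2 — discriminant:
  Δ = trace² - 4·det = 841 - 616 = 225.
Step 3 — eigenvalues:
  λ = (trace ± √Δ)/2 = (29 ± 15)/2,
  λ_1 = 22,  λ_2 = 7.

Step 4 — unit eigenvector for λ_1: solve (Sigma - λ_1 I)v = 0. First row:
  (10 - 22)·v_x + (-6)·v_y = 0, i.e. (-12)·v_x + (-6)·v_y = 0,
  so v ∝ (b, λ_1 - a) = (-6, 12); multiply by -1 so the first entry is positive: u = (6, -12).
  ||u|| = √((6)² + (-12)²) = √(180) ≈ 13.4164,
  v_1 = u/||u|| ≈ (0.4472, -0.8944) (||v_1|| = 1).

λ_1 = 22,  λ_2 = 7;  v_1 ≈ (0.4472, -0.8944)


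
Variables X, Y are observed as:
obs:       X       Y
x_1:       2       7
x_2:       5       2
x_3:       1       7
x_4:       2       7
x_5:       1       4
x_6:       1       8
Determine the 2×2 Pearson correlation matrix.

Step 1 — column means:
  mean(X) = (2 + 5 + 1 + 2 + 1 + 1) / 6 = 12/6 = 2
  mean(Y) = (7 + 2 + 7 + 7 + 4 + 8) / 6 = 35/6 = 5.8333

Step 2 — sample variances and covariances s[i,j] = (1/(n-1)) · Σ_k (x_{k,i} - mean_i) · (x_{k,j} - mean_j), with n-1 = 5:
  s[X,X] = ((0)·(0) + (3)·(3) + (-1)·(-1) + (0)·(0) + (-1)·(-1) + (-1)·(-1)) / 5 = 12/5 = 2.4
  s[X,Y] = ((0)·(1.1667) + (3)·(-3.8333) + (-1)·(1.1667) + (0)·(1.1667) + (-1)·(-1.8333) + (-1)·(2.1667)) / 5 = -13/5 = -2.6
  s[Y,Y] = ((1.1667)·(1.1667) + (-3.8333)·(-3.8333) + (1.1667)·(1.1667) + (1.1667)·(1.1667) + (-1.8333)·(-1.8333) + (2.1667)·(2.1667)) / 5 = 26.8333/5 = 5.3667
  Sample standard deviations s_i = √(s[i,i]):
  s(X) = √(2.4) = 1.5492
  s(Y) = √(5.3667) = 2.3166

Step 3 — r_{ij} = s_{ij} / (s_i · s_j):
  r[X,X] = 1 (diagonal).
  r[X,Y] = -2.6 / (1.5492 · 2.3166) = -2.6 / 3.5889 = -0.7245
  r[Y,Y] = 1 (diagonal).

R is symmetric with unit diagonal. Assembling:

R = [[1, -0.7245],
 [-0.7245, 1]]


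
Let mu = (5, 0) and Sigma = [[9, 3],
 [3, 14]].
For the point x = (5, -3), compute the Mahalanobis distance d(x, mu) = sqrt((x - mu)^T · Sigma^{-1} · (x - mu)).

Step 1 — centre the observation: (x - mu) = (0, -3).

Step 2 — invert Sigma. det(Sigma) = 9·14 - (3)² = 117.
  Sigma^{-1} = (1/det) · [[d, -b], [-b, a]] = [[0.1197, -0.0256],
 [-0.0256, 0.0769]].

Step 3 — form the quadratic (x - mu)^T · Sigma^{-1} · (x - mu):
  Sigma^{-1} · (x - mu) = (0.0769, -0.2308).
  (x - mu)^T · [Sigma^{-1} · (x - mu)] = (0)·(0.0769) + (-3)·(-0.2308) = 0.6923.

Step 4 — take square root: d = √(0.6923) ≈ 0.8321.

d(x, mu) = √(0.6923) ≈ 0.8321


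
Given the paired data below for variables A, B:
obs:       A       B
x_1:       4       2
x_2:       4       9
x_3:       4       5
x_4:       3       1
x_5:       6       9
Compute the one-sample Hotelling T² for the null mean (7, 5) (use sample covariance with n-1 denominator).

Step 1 — sample mean vector:
  mean(A) = (4 + 4 + 4 + 3 + 6) / 5 = 21/5 = 4.2
  mean(B) = (2 + 9 + 5 + 1 + 9) / 5 = 26/5 = 5.2
  x̄ = (4.2, 5.2),  deviation x̄ - mu_0 = (4.2, 5.2) - (7, 5) = (-2.8, 0.2).

Step 2 — sample covariance matrix, S[i,j] = (1/(n-1)) · Σ_k (x_{k,i} - mean_i) · (x_{k,j} - mean_j), divisor n-1 = 4:
  S[A,A] = ((-0.2)·(-0.2) + (-0.2)·(-0.2) + (-0.2)·(-0.2) + (-1.2)·(-1.2) + (1.8)·(1.8)) / 4 = 4.8/4 = 1.2
  S[A,B] = ((-0.2)·(-3.2) + (-0.2)·(3.8) + (-0.2)·(-0.2) + (-1.2)·(-4.2) + (1.8)·(3.8)) / 4 = 11.8/4 = 2.95
  S[B,B] = ((-3.2)·(-3.2) + (3.8)·(3.8) + (-0.2)·(-0.2) + (-4.2)·(-4.2) + (3.8)·(3.8)) / 4 = 56.8/4 = 14.2
  S = [[1.2, 2.95],
 [2.95, 14.2]].

Step 3 — invert S. det(S) = 1.2·14.2 - (2.95)² = 8.3375.
  S^{-1} = (1/det) · [[d, -b], [-b, a]] = [[1.7031, -0.3538],
 [-0.3538, 0.1439]].

Step 4 — quadratic form (x̄ - mu_0)^T · S^{-1} · (x̄ - mu_0):
  S^{-1} · (x̄ - mu_0) = (-4.8396, 1.0195),
  (x̄ - mu_0)^T · [...] = (-2.8)·(-4.8396) + (0.2)·(1.0195) = 13.7547.

Step 5 — scale by n: T² = 5 · 13.7547 = 68.7736.

T² ≈ 68.7736
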